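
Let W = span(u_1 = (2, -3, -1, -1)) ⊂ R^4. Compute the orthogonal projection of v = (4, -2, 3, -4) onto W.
proj_W(v) = (2, -3, -1, -1)

Set up U = [u_1 | ... | u_1] ∈ R^(4×1). The projector onto W = col(U) is P = U (U^T U)^(-1) U^T.
Compute U^T U =
  [15],
and U^T v = (15).
Solve U^T U · c = U^T v for the coefficients: c = (1). The projection is proj_W(v) = U c.
Check: (v - proj_W(v)) · u_1 = 0  (should be 0).
Result: proj_W(v) = (2, -3, -1, -1).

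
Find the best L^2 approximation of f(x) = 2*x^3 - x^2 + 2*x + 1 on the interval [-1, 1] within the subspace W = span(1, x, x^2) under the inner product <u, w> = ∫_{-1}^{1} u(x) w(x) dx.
g(x) = -x^2 + 16*x/5 + 1

The best approximation g ∈ W is the orthogonal projection of f onto W. Writing g = a_0 + a_1 x + a_2 x^2, the coefficients solve the normal equations G · a = b where
  G_{ij} = <φ_i, φ_j> and b_i = <f, φ_i>, with φ_0 = 1, φ_1 = x, φ_2 = x^2.
G =
  [2, 0, 2/3]
  [0, 2/3, 0]
  [2/3, 0, 2/5],
b = (4/3, 32/15, 4/15).
Solving gives a_0 = 1, a_1 = 16/5, a_2 = -1, so
  g(x) = -x^2 + 16*x/5 + 1.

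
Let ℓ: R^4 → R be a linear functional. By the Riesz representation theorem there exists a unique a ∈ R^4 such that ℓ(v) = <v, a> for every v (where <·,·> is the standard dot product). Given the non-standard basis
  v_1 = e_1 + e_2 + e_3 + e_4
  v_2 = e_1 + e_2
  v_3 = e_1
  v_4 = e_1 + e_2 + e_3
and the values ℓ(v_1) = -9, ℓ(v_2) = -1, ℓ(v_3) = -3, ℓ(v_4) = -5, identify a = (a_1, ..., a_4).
a = (-3, 2, -4, -4)

Write a = (a_1, ..., a_4) in the standard basis. For each basis vector v_i, ℓ(v_i) = <v_i, a> is a linear equation in the a_j's. Collect the n equations into a matrix system V a = ℓ, where row i of V is v_i (expressed in the standard basis). Since V is invertible (lower-triangular with 1s on the diagonal, up to permutation), solve by back-substitution:
  V =
[[1, 1, 1, 1],
 [1, 1, 0, 0],
 [1, 0, 0, 0],
 [1, 1, 1, 0]]
  V a = (-9, -1, -3, -5)
Solving gives a = (-3, 2, -4, -4).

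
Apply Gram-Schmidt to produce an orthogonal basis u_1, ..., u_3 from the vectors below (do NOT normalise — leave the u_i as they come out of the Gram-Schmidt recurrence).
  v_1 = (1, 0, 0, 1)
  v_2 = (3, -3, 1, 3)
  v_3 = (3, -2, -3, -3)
Orthogonal basis:
  u_1 = (1, 0, 0, 1)
  u_2 = (0, -3, 1, 0)
  u_3 = (3, -11/10, -33/10, -3)

Apply the Gram-Schmidt recurrence
  u_1 = v_1
  u_i = v_i − Σ_{j<i} ((v_i · u_j) / (u_j · u_j)) · u_j.

Step by step this gives:
  u_1 = (1, 0, 0, 1)
  u_2 = (0, -3, 1, 0)
  u_3 = (3, -11/10, -33/10, -3)

Orthogonality check:
  u_2 · u_1 = 0 (should be 0)
  u_3 · u_1 = 0 (should be 0)
  u_3 · u_2 = 0 (should be 0)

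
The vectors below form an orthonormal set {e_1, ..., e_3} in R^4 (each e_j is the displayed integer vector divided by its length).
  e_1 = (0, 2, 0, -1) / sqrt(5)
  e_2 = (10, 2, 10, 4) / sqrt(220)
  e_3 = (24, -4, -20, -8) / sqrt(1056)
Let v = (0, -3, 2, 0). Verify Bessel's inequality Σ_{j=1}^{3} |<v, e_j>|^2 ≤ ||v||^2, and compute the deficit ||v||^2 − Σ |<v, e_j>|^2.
Σ |<v, e_j>|^2 = 53/6; ||v||^2 = 13; deficit = 25/6

Write each e_j = u_j / sqrt(<u_j, u_j>) where u_j is the displayed integer vector. Then <v, e_j> = <v, u_j> / sqrt(<u_j, u_j>), so |<v, e_j>|^2 = <v, u_j>^2 / <u_j, u_j>.
Coefficients: <v, e_1> = -6/sqrt(5), <v, e_2> = 14/sqrt(220), <v, e_3> = -28/sqrt(1056).
Square and sum: Σ |<v, e_j>|^2 = 53/6.
Compute ||v||^2 = v·v = 13.
Deficit = 13 − 53/6 = 25/6 ≥ 0, confirming Bessel's inequality. (The deficit equals ||v − Σ <v,e_j> e_j||^2, the squared distance from v to span{e_j}.)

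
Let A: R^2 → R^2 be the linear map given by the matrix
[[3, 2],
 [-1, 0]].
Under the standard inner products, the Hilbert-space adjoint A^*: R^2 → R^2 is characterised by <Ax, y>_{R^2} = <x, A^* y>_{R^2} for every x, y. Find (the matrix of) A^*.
A^* = A^T =
[[3, -1],
 [2, 0]]

For real matrices with standard dot products, the defining identity <Ax, y> = <x, A^* y> gives (Ax)^T y = x^T (A^*) y, i.e. x^T A^T y = x^T (A^*) y. Since this holds for all x, y, we must have A^* = A^T. Therefore
A^* =
[[3, -1],
 [2, 0]].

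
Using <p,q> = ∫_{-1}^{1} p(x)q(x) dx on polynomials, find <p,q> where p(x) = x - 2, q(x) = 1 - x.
<p,q> = -14/3

Expand the product: p(x)·q(x) = -x^2 + 3*x - 2.
∫_{-1}^{1} of each monomial x^k gives [2/(k+1) if k even, 0 if k odd]. Integrating term-by-term (or equivalently evaluating the antiderivative F(x) = -x^3/3 + 3*x^2/2 - 2*x at the endpoints):
  F(1) − F(−1) = -5/6 − (23/6) = -14/3.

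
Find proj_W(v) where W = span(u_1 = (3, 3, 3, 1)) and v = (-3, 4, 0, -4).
proj_W(v) = (-3/28, -3/28, -3/28, -1/28)

Set up U = [u_1 | ... | u_1] ∈ R^(4×1). The projector onto W = col(U) is P = U (U^T U)^(-1) U^T.
Compute U^T U =
  [28],
and U^T v = (-1).
Solve U^T U · c = U^T v for the coefficients: c = (-1/28). The projection is proj_W(v) = U c.
Check: (v - proj_W(v)) · u_1 = 0  (should be 0).
Result: proj_W(v) = (-3/28, -3/28, -3/28, -1/28).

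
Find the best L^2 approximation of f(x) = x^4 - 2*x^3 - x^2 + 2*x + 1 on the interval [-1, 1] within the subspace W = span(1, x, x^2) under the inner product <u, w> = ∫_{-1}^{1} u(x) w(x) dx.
g(x) = -x^2/7 + 4*x/5 + 32/35

The best approximation g ∈ W is the orthogonal projection of f onto W. Writing g = a_0 + a_1 x + a_2 x^2, the coefficients solve the normal equations G · a = b where
  G_{ij} = <φ_i, φ_j> and b_i = <f, φ_i>, with φ_0 = 1, φ_1 = x, φ_2 = x^2.
G =
  [2, 0, 2/3]
  [0, 2/3, 0]
  [2/3, 0, 2/5],
b = (26/15, 8/15, 58/105).
Solving gives a_0 = 32/35, a_1 = 4/5, a_2 = -1/7, so
  g(x) = -x^2/7 + 4*x/5 + 32/35.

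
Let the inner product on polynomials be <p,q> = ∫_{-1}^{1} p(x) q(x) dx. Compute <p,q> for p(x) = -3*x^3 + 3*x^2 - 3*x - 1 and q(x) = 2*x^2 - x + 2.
<p,q> = 64/15

Expand the product: p(x)·q(x) = -6*x^5 + 9*x^4 - 15*x^3 + 7*x^2 - 5*x - 2.
∫_{-1}^{1} of each monomial x^k gives [2/(k+1) if k even, 0 if k odd]. Integrating term-by-term (or equivalently evaluating the antiderivative F(x) = -x^6 + 9*x^5/5 - 15*x^4/4 + 7*x^3/3 - 5*x^2/2 - 2*x at the endpoints):
  F(1) − F(−1) = -307/60 − (-563/60) = 64/15.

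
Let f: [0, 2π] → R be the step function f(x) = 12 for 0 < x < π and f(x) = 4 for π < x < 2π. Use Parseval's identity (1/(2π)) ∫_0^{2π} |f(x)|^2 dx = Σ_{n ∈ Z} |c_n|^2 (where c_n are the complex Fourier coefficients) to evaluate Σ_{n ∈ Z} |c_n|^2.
Σ |c_n|^2 = 80

Parseval equates the L^2 energy of f (normalised by 1/(2π)) with the ℓ^2 sum of its Fourier coefficients: (1/(2π)) ∫_0^{2π} |f|^2 = Σ |c_n|^2.
Compute the left side: (1/(2π)) [∫_0^π 12^2 dx + ∫_π^{2π} 4^2 dx] = (1/(2π)) · (144π + 16π) = (144 + 16)/2 = 80.
So Σ_{n ∈ Z} |c_n|^2 = 80.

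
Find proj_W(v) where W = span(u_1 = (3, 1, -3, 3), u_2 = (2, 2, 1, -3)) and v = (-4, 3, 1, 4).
proj_W(v) = (-221/122, -195/122, -26/61, 117/61)

Set up U = [u_1 | ... | u_2] ∈ R^(4×2). The projector onto W = col(U) is P = U (U^T U)^(-1) U^T.
Compute U^T U =
  [28, -4]
  [-4, 18],
and U^T v = (0, -13).
Solve U^T U · c = U^T v for the coefficients: c = (-13/122, -91/122). The projection is proj_W(v) = U c.
Check: (v - proj_W(v)) · u_1 = 0  (should be 0).
Check: (v - proj_W(v)) · u_2 = 0  (should be 0).
Result: proj_W(v) = (-221/122, -195/122, -26/61, 117/61).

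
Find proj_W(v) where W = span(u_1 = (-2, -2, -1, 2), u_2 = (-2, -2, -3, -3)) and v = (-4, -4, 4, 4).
proj_W(v) = (-712/313, -712/313, 52/313, 1732/313)

Set up U = [u_1 | ... | u_2] ∈ R^(4×2). The projector onto W = col(U) is P = U (U^T U)^(-1) U^T.
Compute U^T U =
  [13, 5]
  [5, 26],
and U^T v = (20, -8).
Solve U^T U · c = U^T v for the coefficients: c = (560/313, -204/313). The projection is proj_W(v) = U c.
Check: (v - proj_W(v)) · u_1 = 0  (should be 0).
Check: (v - proj_W(v)) · u_2 = 0  (should be 0).
Result: proj_W(v) = (-712/313, -712/313, 52/313, 1732/313).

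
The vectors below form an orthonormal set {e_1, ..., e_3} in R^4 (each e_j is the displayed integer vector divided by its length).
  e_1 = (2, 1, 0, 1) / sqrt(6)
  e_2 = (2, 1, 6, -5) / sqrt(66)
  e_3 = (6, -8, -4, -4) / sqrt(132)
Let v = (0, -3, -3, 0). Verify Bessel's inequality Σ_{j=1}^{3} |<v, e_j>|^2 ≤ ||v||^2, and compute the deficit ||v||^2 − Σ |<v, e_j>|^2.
Σ |<v, e_j>|^2 = 18; ||v||^2 = 18; deficit = 0

Write each e_j = u_j / sqrt(<u_j, u_j>) where u_j is the displayed integer vector. Then <v, e_j> = <v, u_j> / sqrt(<u_j, u_j>), so |<v, e_j>|^2 = <v, u_j>^2 / <u_j, u_j>.
Coefficients: <v, e_1> = -3/sqrt(6), <v, e_2> = -21/sqrt(66), <v, e_3> = 36/sqrt(132).
Square and sum: Σ |<v, e_j>|^2 = 18.
Compute ||v||^2 = v·v = 18.
Deficit = 18 − 18 = 0 ≥ 0, confirming Bessel's inequality. (The deficit equals ||v − Σ <v,e_j> e_j||^2, the squared distance from v to span{e_j}.)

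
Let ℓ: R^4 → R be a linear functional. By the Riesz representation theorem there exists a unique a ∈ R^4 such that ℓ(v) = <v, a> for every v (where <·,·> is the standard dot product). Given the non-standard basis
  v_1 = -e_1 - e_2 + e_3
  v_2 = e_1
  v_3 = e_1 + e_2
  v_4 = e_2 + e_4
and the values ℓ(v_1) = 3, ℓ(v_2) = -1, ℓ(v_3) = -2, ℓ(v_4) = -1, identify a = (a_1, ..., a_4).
a = (-1, -1, 1, 0)

Write a = (a_1, ..., a_4) in the standard basis. For each basis vector v_i, ℓ(v_i) = <v_i, a> is a linear equation in the a_j's. Collect the n equations into a matrix system V a = ℓ, where row i of V is v_i (expressed in the standard basis). Since V is invertible (lower-triangular with 1s on the diagonal, up to permutation), solve by back-substitution:
  V =
[[-1, -1, 1, 0],
 [1, 0, 0, 0],
 [1, 1, 0, 0],
 [0, 1, 0, 1]]
  V a = (3, -1, -2, -1)
Solving gives a = (-1, -1, 1, 0).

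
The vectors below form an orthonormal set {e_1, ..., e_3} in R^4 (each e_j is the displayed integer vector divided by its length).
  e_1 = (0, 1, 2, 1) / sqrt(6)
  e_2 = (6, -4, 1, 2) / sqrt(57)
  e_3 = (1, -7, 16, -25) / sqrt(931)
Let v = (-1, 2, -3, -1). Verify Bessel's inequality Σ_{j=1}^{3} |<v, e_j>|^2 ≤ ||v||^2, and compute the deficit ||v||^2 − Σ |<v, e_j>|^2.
Σ |<v, e_j>|^2 = 1181/98; ||v||^2 = 15; deficit = 289/98

Write each e_j = u_j / sqrt(<u_j, u_j>) where u_j is the displayed integer vector. Then <v, e_j> = <v, u_j> / sqrt(<u_j, u_j>), so |<v, e_j>|^2 = <v, u_j>^2 / <u_j, u_j>.
Coefficients: <v, e_1> = -5/sqrt(6), <v, e_2> = -19/sqrt(57), <v, e_3> = -38/sqrt(931).
Square and sum: Σ |<v, e_j>|^2 = 1181/98.
Compute ||v||^2 = v·v = 15.
Deficit = 15 − 1181/98 = 289/98 ≥ 0, confirming Bessel's inequality. (The deficit equals ||v − Σ <v,e_j> e_j||^2, the squared distance from v to span{e_j}.)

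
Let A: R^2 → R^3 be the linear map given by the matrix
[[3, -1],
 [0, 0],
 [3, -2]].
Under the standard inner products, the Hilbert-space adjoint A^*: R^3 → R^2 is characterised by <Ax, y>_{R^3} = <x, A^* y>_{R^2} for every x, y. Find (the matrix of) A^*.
A^* = A^T =
[[3, 0, 3],
 [-1, 0, -2]]

For real matrices with standard dot products, the defining identity <Ax, y> = <x, A^* y> gives (Ax)^T y = x^T (A^*) y, i.e. x^T A^T y = x^T (A^*) y. Since this holds for all x, y, we must have A^* = A^T. Therefore
A^* =
[[3, 0, 3],
 [-1, 0, -2]].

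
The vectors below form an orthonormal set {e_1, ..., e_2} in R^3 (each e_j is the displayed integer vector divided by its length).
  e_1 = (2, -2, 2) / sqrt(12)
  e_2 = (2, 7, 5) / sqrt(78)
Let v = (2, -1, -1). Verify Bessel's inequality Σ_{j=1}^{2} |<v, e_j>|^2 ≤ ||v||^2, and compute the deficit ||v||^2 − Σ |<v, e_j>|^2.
Σ |<v, e_j>|^2 = 28/13; ||v||^2 = 6; deficit = 50/13

Write each e_j = u_j / sqrt(<u_j, u_j>) where u_j is the displayed integer vector. Then <v, e_j> = <v, u_j> / sqrt(<u_j, u_j>), so |<v, e_j>|^2 = <v, u_j>^2 / <u_j, u_j>.
Coefficients: <v, e_1> = 4/sqrt(12), <v, e_2> = -8/sqrt(78).
Square and sum: Σ |<v, e_j>|^2 = 28/13.
Compute ||v||^2 = v·v = 6.
Deficit = 6 − 28/13 = 50/13 ≥ 0, confirming Bessel's inequality. (The deficit equals ||v − Σ <v,e_j> e_j||^2, the squared distance from v to span{e_j}.)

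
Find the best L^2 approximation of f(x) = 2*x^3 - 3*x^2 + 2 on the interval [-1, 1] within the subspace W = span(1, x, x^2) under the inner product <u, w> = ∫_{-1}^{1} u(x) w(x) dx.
g(x) = -3*x^2 + 6*x/5 + 2

The best approximation g ∈ W is the orthogonal projection of f onto W. Writing g = a_0 + a_1 x + a_2 x^2, the coefficients solve the normal equations G · a = b where
  G_{ij} = <φ_i, φ_j> and b_i = <f, φ_i>, with φ_0 = 1, φ_1 = x, φ_2 = x^2.
G =
  [2, 0, 2/3]
  [0, 2/3, 0]
  [2/3, 0, 2/5],
b = (2, 4/5, 2/15).
Solving gives a_0 = 2, a_1 = 6/5, a_2 = -3, so
  g(x) = -3*x^2 + 6*x/5 + 2.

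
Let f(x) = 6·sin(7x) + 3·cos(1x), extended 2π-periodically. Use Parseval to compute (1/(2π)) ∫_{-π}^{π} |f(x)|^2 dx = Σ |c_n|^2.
Σ |c_n|^2 = 45/2

Expand |f|^2 and use orthogonality of {sin(nx), cos(mx)} on [-π, π]:
  ∫_{-π}^{π} sin(nx)^2 dx = π, ∫ cos(mx)^2 dx = π, and cross terms integrate to 0.
So ∫_{-π}^{π} f(x)^2 dx = 6^2 · π + 3^2 · π = (36 + 9)π.
Divide by 2π: (36 + 9)/2 = 45/2.
By Parseval, this equals Σ |c_n|^2.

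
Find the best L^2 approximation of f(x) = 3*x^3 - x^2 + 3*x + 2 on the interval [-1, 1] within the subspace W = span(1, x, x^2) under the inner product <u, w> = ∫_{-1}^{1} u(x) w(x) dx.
g(x) = -x^2 + 24*x/5 + 2

The best approximation g ∈ W is the orthogonal projection of f onto W. Writing g = a_0 + a_1 x + a_2 x^2, the coefficients solve the normal equations G · a = b where
  G_{ij} = <φ_i, φ_j> and b_i = <f, φ_i>, with φ_0 = 1, φ_1 = x, φ_2 = x^2.
G =
  [2, 0, 2/3]
  [0, 2/3, 0]
  [2/3, 0, 2/5],
b = (10/3, 16/5, 14/15).
Solving gives a_0 = 2, a_1 = 24/5, a_2 = -1, so
  g(x) = -x^2 + 24*x/5 + 2.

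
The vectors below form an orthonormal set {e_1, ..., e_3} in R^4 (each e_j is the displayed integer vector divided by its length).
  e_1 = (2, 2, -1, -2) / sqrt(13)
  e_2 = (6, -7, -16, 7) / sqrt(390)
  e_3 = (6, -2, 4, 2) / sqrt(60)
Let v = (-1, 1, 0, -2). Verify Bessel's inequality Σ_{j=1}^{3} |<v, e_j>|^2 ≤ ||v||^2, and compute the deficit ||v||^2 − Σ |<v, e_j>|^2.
Σ |<v, e_j>|^2 = 11/2; ||v||^2 = 6; deficit = 1/2

Write each e_j = u_j / sqrt(<u_j, u_j>) where u_j is the displayed integer vector. Then <v, e_j> = <v, u_j> / sqrt(<u_j, u_j>), so |<v, e_j>|^2 = <v, u_j>^2 / <u_j, u_j>.
Coefficients: <v, e_1> = 4/sqrt(13), <v, e_2> = -27/sqrt(390), <v, e_3> = -12/sqrt(60).
Square and sum: Σ |<v, e_j>|^2 = 11/2.
Compute ||v||^2 = v·v = 6.
Deficit = 6 − 11/2 = 1/2 ≥ 0, confirming Bessel's inequality. (The deficit equals ||v − Σ <v,e_j> e_j||^2, the squared distance from v to span{e_j}.)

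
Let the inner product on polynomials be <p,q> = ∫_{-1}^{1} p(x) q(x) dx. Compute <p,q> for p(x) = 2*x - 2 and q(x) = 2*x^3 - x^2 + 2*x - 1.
<p,q> = 48/5

Expand the product: p(x)·q(x) = 4*x^4 - 6*x^3 + 6*x^2 - 6*x + 2.
∫_{-1}^{1} of each monomial x^k gives [2/(k+1) if k even, 0 if k odd]. Integrating term-by-term (or equivalently evaluating the antiderivative F(x) = 4*x^5/5 - 3*x^4/2 + 2*x^3 - 3*x^2 + 2*x at the endpoints):
  F(1) − F(−1) = 3/10 − (-93/10) = 48/5.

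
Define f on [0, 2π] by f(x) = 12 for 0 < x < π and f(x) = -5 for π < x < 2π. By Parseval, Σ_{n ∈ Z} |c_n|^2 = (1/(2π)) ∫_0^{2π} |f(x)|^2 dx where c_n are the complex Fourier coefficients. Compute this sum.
Σ |c_n|^2 = 169/2

Parseval equates the L^2 energy of f (normalised by 1/(2π)) with the ℓ^2 sum of its Fourier coefficients: (1/(2π)) ∫_0^{2π} |f|^2 = Σ |c_n|^2.
Compute the left side: (1/(2π)) [∫_0^π 12^2 dx + ∫_π^{2π} (-5)^2 dx] = (1/(2π)) · (144π + 25π) = (144 + 25)/2 = 169/2.
So Σ_{n ∈ Z} |c_n|^2 = 169/2.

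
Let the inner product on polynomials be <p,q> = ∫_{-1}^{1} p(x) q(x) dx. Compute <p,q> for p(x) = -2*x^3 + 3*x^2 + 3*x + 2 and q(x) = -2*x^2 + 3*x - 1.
<p,q> = -112/15

Expand the product: p(x)·q(x) = 4*x^5 - 12*x^4 + 5*x^3 + 2*x^2 + 3*x - 2.
∫_{-1}^{1} of each monomial x^k gives [2/(k+1) if k even, 0 if k odd]. Integrating term-by-term (or equivalently evaluating the antiderivative F(x) = 2*x^6/3 - 12*x^5/5 + 5*x^4/4 + 2*x^3/3 + 3*x^2/2 - 2*x at the endpoints):
  F(1) − F(−1) = -19/60 − (143/20) = -112/15.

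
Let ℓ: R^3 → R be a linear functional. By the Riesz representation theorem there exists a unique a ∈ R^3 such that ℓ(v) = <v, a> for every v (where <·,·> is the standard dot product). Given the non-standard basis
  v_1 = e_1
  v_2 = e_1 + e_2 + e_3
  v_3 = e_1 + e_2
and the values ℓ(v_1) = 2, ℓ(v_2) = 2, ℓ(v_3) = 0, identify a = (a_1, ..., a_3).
a = (2, -2, 2)

Write a = (a_1, ..., a_3) in the standard basis. For each basis vector v_i, ℓ(v_i) = <v_i, a> is a linear equation in the a_j's. Collect the n equations into a matrix system V a = ℓ, where row i of V is v_i (expressed in the standard basis). Since V is invertible (lower-triangular with 1s on the diagonal, up to permutation), solve by back-substitution:
  V =
[[1, 0, 0],
 [1, 1, 1],
 [1, 1, 0]]
  V a = (2, 2, 0)
Solving gives a = (2, -2, 2).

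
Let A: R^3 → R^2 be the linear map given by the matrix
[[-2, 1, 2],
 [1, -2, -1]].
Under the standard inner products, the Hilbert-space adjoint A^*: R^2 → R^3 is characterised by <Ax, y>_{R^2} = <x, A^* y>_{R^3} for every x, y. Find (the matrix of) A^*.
A^* = A^T =
[[-2, 1],
 [1, -2],
 [2, -1]]

For real matrices with standard dot products, the defining identity <Ax, y> = <x, A^* y> gives (Ax)^T y = x^T (A^*) y, i.e. x^T A^T y = x^T (A^*) y. Since this holds for all x, y, we must have A^* = A^T. Therefore
A^* =
[[-2, 1],
 [1, -2],
 [2, -1]].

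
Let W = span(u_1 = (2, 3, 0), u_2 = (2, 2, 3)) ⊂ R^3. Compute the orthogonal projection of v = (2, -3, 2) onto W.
proj_W(v) = (-46/121, -171/121, 306/121)

Set up U = [u_1 | ... | u_2] ∈ R^(3×2). The projector onto W = col(U) is P = U (U^T U)^(-1) U^T.
Compute U^T U =
  [13, 10]
  [10, 17],
and U^T v = (-5, 4).
Solve U^T U · c = U^T v for the coefficients: c = (-125/121, 102/121). The projection is proj_W(v) = U c.
Check: (v - proj_W(v)) · u_1 = 0  (should be 0).
Check: (v - proj_W(v)) · u_2 = 0  (should be 0).
Result: proj_W(v) = (-46/121, -171/121, 306/121).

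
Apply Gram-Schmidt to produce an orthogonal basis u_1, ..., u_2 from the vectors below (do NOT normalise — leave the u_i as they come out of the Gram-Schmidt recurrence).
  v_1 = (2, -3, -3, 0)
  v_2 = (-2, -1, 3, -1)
Orthogonal basis:
  u_1 = (2, -3, -3, 0)
  u_2 = (-12/11, -26/11, 18/11, -1)

Apply the Gram-Schmidt recurrence
  u_1 = v_1
  u_i = v_i − Σ_{j<i} ((v_i · u_j) / (u_j · u_j)) · u_j.

Step by step this gives:
  u_1 = (2, -3, -3, 0)
  u_2 = (-12/11, -26/11, 18/11, -1)

Orthogonality check:
  u_2 · u_1 = 0 (should be 0)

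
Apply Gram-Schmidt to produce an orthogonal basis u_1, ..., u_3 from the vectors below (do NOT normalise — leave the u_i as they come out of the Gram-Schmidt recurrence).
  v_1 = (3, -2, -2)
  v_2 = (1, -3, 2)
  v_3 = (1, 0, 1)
Orthogonal basis:
  u_1 = (3, -2, -2)
  u_2 = (2/17, -41/17, 44/17)
  u_3 = (170/213, 136/213, 119/213)

Apply the Gram-Schmidt recurrence
  u_1 = v_1
  u_i = v_i − Σ_{j<i} ((v_i · u_j) / (u_j · u_j)) · u_j.

Step by step this gives:
  u_1 = (3, -2, -2)
  u_2 = (2/17, -41/17, 44/17)
  u_3 = (170/213, 136/213, 119/213)

Orthogonality check:
  u_2 · u_1 = 0 (should be 0)
  u_3 · u_1 = 0 (should be 0)
  u_3 · u_2 = 0 (should be 0)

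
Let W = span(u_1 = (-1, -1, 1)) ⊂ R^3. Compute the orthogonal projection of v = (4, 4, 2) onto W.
proj_W(v) = (2, 2, -2)

Set up U = [u_1 | ... | u_1] ∈ R^(3×1). The projector onto W = col(U) is P = U (U^T U)^(-1) U^T.
Compute U^T U =
  [3],
and U^T v = (-6).
Solve U^T U · c = U^T v for the coefficients: c = (-2). The projection is proj_W(v) = U c.
Check: (v - proj_W(v)) · u_1 = 0  (should be 0).
Result: proj_W(v) = (2, 2, -2).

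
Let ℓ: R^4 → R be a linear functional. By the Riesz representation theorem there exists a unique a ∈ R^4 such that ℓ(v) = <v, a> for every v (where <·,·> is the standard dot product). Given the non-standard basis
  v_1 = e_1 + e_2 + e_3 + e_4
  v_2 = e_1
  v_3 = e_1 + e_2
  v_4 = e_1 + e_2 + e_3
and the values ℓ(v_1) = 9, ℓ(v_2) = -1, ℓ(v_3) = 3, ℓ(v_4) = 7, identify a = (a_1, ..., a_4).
a = (-1, 4, 4, 2)

Write a = (a_1, ..., a_4) in the standard basis. For each basis vector v_i, ℓ(v_i) = <v_i, a> is a linear equation in the a_j's. Collect the n equations into a matrix system V a = ℓ, where row i of V is v_i (expressed in the standard basis). Since V is invertible (lower-triangular with 1s on the diagonal, up to permutation), solve by back-substitution:
  V =
[[1, 1, 1, 1],
 [1, 0, 0, 0],
 [1, 1, 0, 0],
 [1, 1, 1, 0]]
  V a = (9, -1, 3, 7)
Solving gives a = (-1, 4, 4, 2).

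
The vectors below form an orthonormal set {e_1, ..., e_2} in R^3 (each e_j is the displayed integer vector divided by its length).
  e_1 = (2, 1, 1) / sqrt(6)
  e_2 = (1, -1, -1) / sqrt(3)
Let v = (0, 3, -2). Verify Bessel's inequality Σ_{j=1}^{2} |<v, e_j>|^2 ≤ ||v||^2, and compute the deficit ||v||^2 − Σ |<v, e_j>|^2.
Σ |<v, e_j>|^2 = 1/2; ||v||^2 = 13; deficit = 25/2

Write each e_j = u_j / sqrt(<u_j, u_j>) where u_j is the displayed integer vector. Then <v, e_j> = <v, u_j> / sqrt(<u_j, u_j>), so |<v, e_j>|^2 = <v, u_j>^2 / <u_j, u_j>.
Coefficients: <v, e_1> = 1/sqrt(6), <v, e_2> = -1/sqrt(3).
Square and sum: Σ |<v, e_j>|^2 = 1/2.
Compute ||v||^2 = v·v = 13.
Deficit = 13 − 1/2 = 25/2 ≥ 0, confirming Bessel's inequality. (The deficit equals ||v − Σ <v,e_j> e_j||^2, the squared distance from v to span{e_j}.)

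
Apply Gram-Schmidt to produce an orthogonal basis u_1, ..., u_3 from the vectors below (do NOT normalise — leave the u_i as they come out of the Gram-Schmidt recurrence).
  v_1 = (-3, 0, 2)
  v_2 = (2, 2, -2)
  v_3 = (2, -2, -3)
Orthogonal basis:
  u_1 = (-3, 0, 2)
  u_2 = (-4/13, 2, -6/13)
  u_3 = (-1, -1/2, -3/2)

Apply the Gram-Schmidt recurrence
  u_1 = v_1
  u_i = v_i − Σ_{j<i} ((v_i · u_j) / (u_j · u_j)) · u_j.

Step by step this gives:
  u_1 = (-3, 0, 2)
  u_2 = (-4/13, 2, -6/13)
  u_3 = (-1, -1/2, -3/2)

Orthogonality check:
  u_2 · u_1 = 0 (should be 0)
  u_3 · u_1 = 0 (should be 0)
  u_3 · u_2 = 0 (should be 0)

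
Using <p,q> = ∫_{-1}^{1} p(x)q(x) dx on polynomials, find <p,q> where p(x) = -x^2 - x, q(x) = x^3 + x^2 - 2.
<p,q> = 8/15

Expand the product: p(x)·q(x) = -x^5 - 2*x^4 - x^3 + 2*x^2 + 2*x.
∫_{-1}^{1} of each monomial x^k gives [2/(k+1) if k even, 0 if k odd]. Integrating term-by-term (or equivalently evaluating the antiderivative F(x) = -x^6/6 - 2*x^5/5 - x^4/4 + 2*x^3/3 + x^2 at the endpoints):
  F(1) − F(−1) = 17/20 − (19/60) = 8/15.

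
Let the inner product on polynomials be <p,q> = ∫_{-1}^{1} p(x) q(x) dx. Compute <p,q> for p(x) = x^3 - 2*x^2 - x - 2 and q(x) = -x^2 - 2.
<p,q> = 64/5

Expand the product: p(x)·q(x) = -x^5 + 2*x^4 - x^3 + 6*x^2 + 2*x + 4.
∫_{-1}^{1} of each monomial x^k gives [2/(k+1) if k even, 0 if k odd]. Integrating term-by-term (or equivalently evaluating the antiderivative F(x) = -x^6/6 + 2*x^5/5 - x^4/4 + 2*x^3 + x^2 + 4*x at the endpoints):
  F(1) − F(−1) = 419/60 − (-349/60) = 64/5.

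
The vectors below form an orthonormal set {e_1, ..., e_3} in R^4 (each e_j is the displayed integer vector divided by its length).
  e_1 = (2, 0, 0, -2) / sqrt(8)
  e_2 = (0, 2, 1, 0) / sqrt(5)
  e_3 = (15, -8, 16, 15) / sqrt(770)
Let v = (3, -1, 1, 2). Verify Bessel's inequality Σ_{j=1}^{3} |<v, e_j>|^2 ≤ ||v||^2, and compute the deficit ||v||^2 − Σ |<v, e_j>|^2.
Σ |<v, e_j>|^2 = 94/7; ||v||^2 = 15; deficit = 11/7

Write each e_j = u_j / sqrt(<u_j, u_j>) where u_j is the displayed integer vector. Then <v, e_j> = <v, u_j> / sqrt(<u_j, u_j>), so |<v, e_j>|^2 = <v, u_j>^2 / <u_j, u_j>.
Coefficients: <v, e_1> = 2/sqrt(8), <v, e_2> = -1/sqrt(5), <v, e_3> = 99/sqrt(770).
Square and sum: Σ |<v, e_j>|^2 = 94/7.
Compute ||v||^2 = v·v = 15.
Deficit = 15 − 94/7 = 11/7 ≥ 0, confirming Bessel's inequality. (The deficit equals ||v − Σ <v,e_j> e_j||^2, the squared distance from v to span{e_j}.)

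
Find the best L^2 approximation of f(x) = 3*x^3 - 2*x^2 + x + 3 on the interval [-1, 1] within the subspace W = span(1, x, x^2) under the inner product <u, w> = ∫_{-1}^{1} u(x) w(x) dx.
g(x) = -2*x^2 + 14*x/5 + 3

The best approximation g ∈ W is the orthogonal projection of f onto W. Writing g = a_0 + a_1 x + a_2 x^2, the coefficients solve the normal equations G · a = b where
  G_{ij} = <φ_i, φ_j> and b_i = <f, φ_i>, with φ_0 = 1, φ_1 = x, φ_2 = x^2.
G =
  [2, 0, 2/3]
  [0, 2/3, 0]
  [2/3, 0, 2/5],
b = (14/3, 28/15, 6/5).
Solving gives a_0 = 3, a_1 = 14/5, a_2 = -2, so
  g(x) = -2*x^2 + 14*x/5 + 3.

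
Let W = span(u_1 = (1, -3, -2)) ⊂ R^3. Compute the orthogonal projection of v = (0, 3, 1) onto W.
proj_W(v) = (-11/14, 33/14, 11/7)

Set up U = [u_1 | ... | u_1] ∈ R^(3×1). The projector onto W = col(U) is P = U (U^T U)^(-1) U^T.
Compute U^T U =
  [14],
and U^T v = (-11).
Solve U^T U · c = U^T v for the coefficients: c = (-11/14). The projection is proj_W(v) = U c.
Check: (v - proj_W(v)) · u_1 = 0  (should be 0).
Result: proj_W(v) = (-11/14, 33/14, 11/7).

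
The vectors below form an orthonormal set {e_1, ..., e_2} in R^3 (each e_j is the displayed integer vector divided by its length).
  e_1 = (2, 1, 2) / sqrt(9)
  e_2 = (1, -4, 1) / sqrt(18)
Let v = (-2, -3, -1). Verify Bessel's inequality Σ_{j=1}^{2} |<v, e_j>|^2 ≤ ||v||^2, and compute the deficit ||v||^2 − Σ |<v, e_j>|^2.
Σ |<v, e_j>|^2 = 27/2; ||v||^2 = 14; deficit = 1/2

Write each e_j = u_j / sqrt(<u_j, u_j>) where u_j is the displayed integer vector. Then <v, e_j> = <v, u_j> / sqrt(<u_j, u_j>), so |<v, e_j>|^2 = <v, u_j>^2 / <u_j, u_j>.
Coefficients: <v, e_1> = -9/sqrt(9), <v, e_2> = 9/sqrt(18).
Square and sum: Σ |<v, e_j>|^2 = 27/2.
Compute ||v||^2 = v·v = 14.
Deficit = 14 − 27/2 = 1/2 ≥ 0, confirming Bessel's inequality. (The deficit equals ||v − Σ <v,e_j> e_j||^2, the squared distance from v to span{e_j}.)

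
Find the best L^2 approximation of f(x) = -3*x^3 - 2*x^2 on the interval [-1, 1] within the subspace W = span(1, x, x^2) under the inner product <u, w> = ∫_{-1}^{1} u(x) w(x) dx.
g(x) = -2*x^2 - 9*x/5

The best approximation g ∈ W is the orthogonal projection of f onto W. Writing g = a_0 + a_1 x + a_2 x^2, the coefficients solve the normal equations G · a = b where
  G_{ij} = <φ_i, φ_j> and b_i = <f, φ_i>, with φ_0 = 1, φ_1 = x, φ_2 = x^2.
G =
  [2, 0, 2/3]
  [0, 2/3, 0]
  [2/3, 0, 2/5],
b = (-4/3, -6/5, -4/5).
Solving gives a_0 = 0, a_1 = -9/5, a_2 = -2, so
  g(x) = -2*x^2 - 9*x/5.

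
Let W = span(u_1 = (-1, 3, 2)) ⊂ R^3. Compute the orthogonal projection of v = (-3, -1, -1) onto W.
proj_W(v) = (1/7, -3/7, -2/7)

Set up U = [u_1 | ... | u_1] ∈ R^(3×1). The projector onto W = col(U) is P = U (U^T U)^(-1) U^T.
Compute U^T U =
  [14],
and U^T v = (-2).
Solve U^T U · c = U^T v for the coefficients: c = (-1/7). The projection is proj_W(v) = U c.
Check: (v - proj_W(v)) · u_1 = 0  (should be 0).
Result: proj_W(v) = (1/7, -3/7, -2/7).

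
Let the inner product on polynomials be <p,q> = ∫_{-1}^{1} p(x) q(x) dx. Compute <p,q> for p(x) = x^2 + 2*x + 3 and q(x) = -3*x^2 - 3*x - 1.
<p,q> = -268/15

Expand the product: p(x)·q(x) = -3*x^4 - 9*x^3 - 16*x^2 - 11*x - 3.
∫_{-1}^{1} of each monomial x^k gives [2/(k+1) if k even, 0 if k odd]. Integrating term-by-term (or equivalently evaluating the antiderivative F(x) = -3*x^5/5 - 9*x^4/4 - 16*x^3/3 - 11*x^2/2 - 3*x at the endpoints):
  F(1) − F(−1) = -1001/60 − (71/60) = -268/15.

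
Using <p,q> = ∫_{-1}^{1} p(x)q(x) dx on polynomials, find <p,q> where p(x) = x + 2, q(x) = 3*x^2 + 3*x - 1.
<p,q> = 2

Expand the product: p(x)·q(x) = 3*x^3 + 9*x^2 + 5*x - 2.
∫_{-1}^{1} of each monomial x^k gives [2/(k+1) if k even, 0 if k odd]. Integrating term-by-term (or equivalently evaluating the antiderivative F(x) = 3*x^4/4 + 3*x^3 + 5*x^2/2 - 2*x at the endpoints):
  F(1) − F(−1) = 17/4 − (9/4) = 2.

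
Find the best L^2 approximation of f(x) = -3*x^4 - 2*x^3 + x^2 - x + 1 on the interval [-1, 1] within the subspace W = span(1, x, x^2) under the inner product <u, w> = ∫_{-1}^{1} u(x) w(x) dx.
g(x) = -11*x^2/7 - 11*x/5 + 44/35

The best approximation g ∈ W is the orthogonal projection of f onto W. Writing g = a_0 + a_1 x + a_2 x^2, the coefficients solve the normal equations G · a = b where
  G_{ij} = <φ_i, φ_j> and b_i = <f, φ_i>, with φ_0 = 1, φ_1 = x, φ_2 = x^2.
G =
  [2, 0, 2/3]
  [0, 2/3, 0]
  [2/3, 0, 2/5],
b = (22/15, -22/15, 22/105).
Solving gives a_0 = 44/35, a_1 = -11/5, a_2 = -11/7, so
  g(x) = -11*x^2/7 - 11*x/5 + 44/35.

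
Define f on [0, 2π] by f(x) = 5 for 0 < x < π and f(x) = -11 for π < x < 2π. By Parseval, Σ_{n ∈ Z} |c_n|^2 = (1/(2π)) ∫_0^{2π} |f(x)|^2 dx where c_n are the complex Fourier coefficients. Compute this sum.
Σ |c_n|^2 = 73

Parseval equates the L^2 energy of f (normalised by 1/(2π)) with the ℓ^2 sum of its Fourier coefficients: (1/(2π)) ∫_0^{2π} |f|^2 = Σ |c_n|^2.
Compute the left side: (1/(2π)) [∫_0^π 5^2 dx + ∫_π^{2π} (-11)^2 dx] = (1/(2π)) · (25π + 121π) = (25 + 121)/2 = 73.
So Σ_{n ∈ Z} |c_n|^2 = 73.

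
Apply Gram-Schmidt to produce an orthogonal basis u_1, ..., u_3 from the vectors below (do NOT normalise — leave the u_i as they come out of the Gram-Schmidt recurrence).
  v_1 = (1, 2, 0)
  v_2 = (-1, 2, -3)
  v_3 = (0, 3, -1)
Orthogonal basis:
  u_1 = (1, 2, 0)
  u_2 = (-8/5, 4/5, -3)
  u_3 = (-30/61, 15/61, 20/61)

Apply the Gram-Schmidt recurrence
  u_1 = v_1
  u_i = v_i − Σ_{j<i} ((v_i · u_j) / (u_j · u_j)) · u_j.

Step by step this gives:
  u_1 = (1, 2, 0)
  u_2 = (-8/5, 4/5, -3)
  u_3 = (-30/61, 15/61, 20/61)

Orthogonality check:
  u_2 · u_1 = 0 (should be 0)
  u_3 · u_1 = 0 (should be 0)
  u_3 · u_2 = 0 (should be 0)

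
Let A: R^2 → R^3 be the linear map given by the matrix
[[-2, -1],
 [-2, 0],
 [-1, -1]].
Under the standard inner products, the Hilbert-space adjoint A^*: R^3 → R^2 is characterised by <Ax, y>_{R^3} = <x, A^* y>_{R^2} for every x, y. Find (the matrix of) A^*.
A^* = A^T =
[[-2, -2, -1],
 [-1, 0, -1]]

For real matrices with standard dot products, the defining identity <Ax, y> = <x, A^* y> gives (Ax)^T y = x^T (A^*) y, i.e. x^T A^T y = x^T (A^*) y. Since this holds for all x, y, we must have A^* = A^T. Therefore
A^* =
[[-2, -2, -1],
 [-1, 0, -1]].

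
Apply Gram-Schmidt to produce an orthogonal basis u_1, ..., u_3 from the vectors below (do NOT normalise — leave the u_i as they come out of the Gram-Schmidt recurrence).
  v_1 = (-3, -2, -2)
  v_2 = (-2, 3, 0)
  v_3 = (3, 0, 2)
Orthogonal basis:
  u_1 = (-3, -2, -2)
  u_2 = (-2, 3, 0)
  u_3 = (-48/221, -32/221, 8/17)

Apply the Gram-Schmidt recurrence
  u_1 = v_1
  u_i = v_i − Σ_{j<i} ((v_i · u_j) / (u_j · u_j)) · u_j.

Step by step this gives:
  u_1 = (-3, -2, -2)
  u_2 = (-2, 3, 0)
  u_3 = (-48/221, -32/221, 8/17)

Orthogonality check:
  u_2 · u_1 = 0 (should be 0)
  u_3 · u_1 = 0 (should be 0)
  u_3 · u_2 = 0 (should be 0)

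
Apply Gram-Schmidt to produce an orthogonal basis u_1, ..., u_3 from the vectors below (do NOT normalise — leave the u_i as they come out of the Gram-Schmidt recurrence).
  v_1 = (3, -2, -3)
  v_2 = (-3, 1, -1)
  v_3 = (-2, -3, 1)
Orthogonal basis:
  u_1 = (3, -2, -3)
  u_2 = (-21/11, 3/11, -23/11)
  u_3 = (-245/178, -294/89, 147/178)

Apply the Gram-Schmidt recurrence
  u_1 = v_1
  u_i = v_i − Σ_{j<i} ((v_i · u_j) / (u_j · u_j)) · u_j.

Step by step this gives:
  u_1 = (3, -2, -3)
  u_2 = (-21/11, 3/11, -23/11)
  u_3 = (-245/178, -294/89, 147/178)

Orthogonality check:
  u_2 · u_1 = 0 (should be 0)
  u_3 · u_1 = 0 (should be 0)
  u_3 · u_2 = 0 (should be 0)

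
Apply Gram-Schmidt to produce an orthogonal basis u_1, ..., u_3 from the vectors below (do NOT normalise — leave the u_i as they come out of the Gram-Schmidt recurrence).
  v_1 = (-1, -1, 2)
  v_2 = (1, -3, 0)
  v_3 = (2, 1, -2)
Orthogonal basis:
  u_1 = (-1, -1, 2)
  u_2 = (4/3, -8/3, -2/3)
  u_3 = (9/14, 3/14, 3/7)

Apply the Gram-Schmidt recurrence
  u_1 = v_1
  u_i = v_i − Σ_{j<i} ((v_i · u_j) / (u_j · u_j)) · u_j.

Step by step this gives:
  u_1 = (-1, -1, 2)
  u_2 = (4/3, -8/3, -2/3)
  u_3 = (9/14, 3/14, 3/7)

Orthogonality check:
  u_2 · u_1 = 0 (should be 0)
  u_3 · u_1 = 0 (should be 0)
  u_3 · u_2 = 0 (should be 0)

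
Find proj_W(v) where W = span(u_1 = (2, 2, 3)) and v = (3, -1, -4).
proj_W(v) = (-16/17, -16/17, -24/17)

Set up U = [u_1 | ... | u_1] ∈ R^(3×1). The projector onto W = col(U) is P = U (U^T U)^(-1) U^T.
Compute U^T U =
  [17],
and U^T v = (-8).
Solve U^T U · c = U^T v for the coefficients: c = (-8/17). The projection is proj_W(v) = U c.
Check: (v - proj_W(v)) · u_1 = 0  (should be 0).
Result: proj_W(v) = (-16/17, -16/17, -24/17).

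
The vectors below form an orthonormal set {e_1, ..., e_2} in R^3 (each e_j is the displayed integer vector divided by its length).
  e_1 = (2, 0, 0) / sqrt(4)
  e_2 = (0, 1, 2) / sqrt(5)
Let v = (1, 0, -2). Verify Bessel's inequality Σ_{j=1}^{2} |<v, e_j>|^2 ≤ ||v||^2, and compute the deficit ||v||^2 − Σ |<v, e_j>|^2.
Σ |<v, e_j>|^2 = 21/5; ||v||^2 = 5; deficit = 4/5

Write each e_j = u_j / sqrt(<u_j, u_j>) where u_j is the displayed integer vector. Then <v, e_j> = <v, u_j> / sqrt(<u_j, u_j>), so |<v, e_j>|^2 = <v, u_j>^2 / <u_j, u_j>.
Coefficients: <v, e_1> = 2/sqrt(4), <v, e_2> = -4/sqrt(5).
Square and sum: Σ |<v, e_j>|^2 = 21/5.
Compute ||v||^2 = v·v = 5.
Deficit = 5 − 21/5 = 4/5 ≥ 0, confirming Bessel's inequality. (The deficit equals ||v − Σ <v,e_j> e_j||^2, the squared distance from v to span{e_j}.)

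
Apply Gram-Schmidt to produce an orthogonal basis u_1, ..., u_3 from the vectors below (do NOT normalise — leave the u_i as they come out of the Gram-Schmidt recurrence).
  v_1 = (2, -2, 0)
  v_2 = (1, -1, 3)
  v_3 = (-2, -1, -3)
Orthogonal basis:
  u_1 = (2, -2, 0)
  u_2 = (0, 0, 3)
  u_3 = (-3/2, -3/2, 0)

Apply the Gram-Schmidt recurrence
  u_1 = v_1
  u_i = v_i − Σ_{j<i} ((v_i · u_j) / (u_j · u_j)) · u_j.

Step by step this gives:
  u_1 = (2, -2, 0)
  u_2 = (0, 0, 3)
  u_3 = (-3/2, -3/2, 0)

Orthogonality check:
  u_2 · u_1 = 0 (should be 0)
  u_3 · u_1 = 0 (should be 0)
  u_3 · u_2 = 0 (should be 0)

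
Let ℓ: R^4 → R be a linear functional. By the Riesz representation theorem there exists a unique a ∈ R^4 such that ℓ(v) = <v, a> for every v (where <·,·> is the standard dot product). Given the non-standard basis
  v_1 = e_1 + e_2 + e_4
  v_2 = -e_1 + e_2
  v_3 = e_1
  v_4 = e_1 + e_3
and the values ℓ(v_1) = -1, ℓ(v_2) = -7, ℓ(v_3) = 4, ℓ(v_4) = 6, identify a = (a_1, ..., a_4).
a = (4, -3, 2, -2)

Write a = (a_1, ..., a_4) in the standard basis. For each basis vector v_i, ℓ(v_i) = <v_i, a> is a linear equation in the a_j's. Collect the n equations into a matrix system V a = ℓ, where row i of V is v_i (expressed in the standard basis). Since V is invertible (lower-triangular with 1s on the diagonal, up to permutation), solve by back-substitution:
  V =
[[1, 1, 0, 1],
 [-1, 1, 0, 0],
 [1, 0, 0, 0],
 [1, 0, 1, 0]]
  V a = (-1, -7, 4, 6)
Solving gives a = (4, -3, 2, -2).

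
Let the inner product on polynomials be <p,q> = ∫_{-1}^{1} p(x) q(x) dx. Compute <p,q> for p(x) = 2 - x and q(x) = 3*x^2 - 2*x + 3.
<p,q> = 52/3

Expand the product: p(x)·q(x) = -3*x^3 + 8*x^2 - 7*x + 6.
∫_{-1}^{1} of each monomial x^k gives [2/(k+1) if k even, 0 if k odd]. Integrating term-by-term (or equivalently evaluating the antiderivative F(x) = -3*x^4/4 + 8*x^3/3 - 7*x^2/2 + 6*x at the endpoints):
  F(1) − F(−1) = 53/12 − (-155/12) = 52/3.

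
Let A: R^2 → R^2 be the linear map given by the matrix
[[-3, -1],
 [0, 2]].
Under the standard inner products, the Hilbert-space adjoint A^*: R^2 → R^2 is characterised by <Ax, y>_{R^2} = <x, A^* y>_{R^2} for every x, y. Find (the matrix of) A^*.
A^* = A^T =
[[-3, 0],
 [-1, 2]]

For real matrices with standard dot products, the defining identity <Ax, y> = <x, A^* y> gives (Ax)^T y = x^T (A^*) y, i.e. x^T A^T y = x^T (A^*) y. Since this holds for all x, y, we must have A^* = A^T. Therefore
A^* =
[[-3, 0],
 [-1, 2]].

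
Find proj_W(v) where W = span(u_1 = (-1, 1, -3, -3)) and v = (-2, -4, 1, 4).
proj_W(v) = (17/20, -17/20, 51/20, 51/20)

Set up U = [u_1 | ... | u_1] ∈ R^(4×1). The projector onto W = col(U) is P = U (U^T U)^(-1) U^T.
Compute U^T U =
  [20],
and U^T v = (-17).
Solve U^T U · c = U^T v for the coefficients: c = (-17/20). The projection is proj_W(v) = U c.
Check: (v - proj_W(v)) · u_1 = 0  (should be 0).
Result: proj_W(v) = (17/20, -17/20, 51/20, 51/20).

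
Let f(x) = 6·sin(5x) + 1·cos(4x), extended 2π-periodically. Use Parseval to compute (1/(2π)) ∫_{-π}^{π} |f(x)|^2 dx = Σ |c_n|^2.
Σ |c_n|^2 = 37/2

Expand |f|^2 and use orthogonality of {sin(nx), cos(mx)} on [-π, π]:
  ∫_{-π}^{π} sin(nx)^2 dx = π, ∫ cos(mx)^2 dx = π, and cross terms integrate to 0.
So ∫_{-π}^{π} f(x)^2 dx = 6^2 · π + 1^2 · π = (36 + 1)π.
Divide by 2π: (36 + 1)/2 = 37/2.
By Parseval, this equals Σ |c_n|^2.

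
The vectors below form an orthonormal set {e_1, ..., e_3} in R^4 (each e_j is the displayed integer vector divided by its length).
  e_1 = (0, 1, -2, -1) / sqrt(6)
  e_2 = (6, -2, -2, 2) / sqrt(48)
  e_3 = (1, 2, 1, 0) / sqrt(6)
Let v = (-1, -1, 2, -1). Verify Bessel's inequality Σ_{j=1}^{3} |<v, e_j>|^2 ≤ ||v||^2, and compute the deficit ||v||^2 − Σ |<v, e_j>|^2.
Σ |<v, e_j>|^2 = 59/12; ||v||^2 = 7; deficit = 25/12

Write each e_j = u_j / sqrt(<u_j, u_j>) where u_j is the displayed integer vector. Then <v, e_j> = <v, u_j> / sqrt(<u_j, u_j>), so |<v, e_j>|^2 = <v, u_j>^2 / <u_j, u_j>.
Coefficients: <v, e_1> = -4/sqrt(6), <v, e_2> = -10/sqrt(48), <v, e_3> = -1/sqrt(6).
Square and sum: Σ |<v, e_j>|^2 = 59/12.
Compute ||v||^2 = v·v = 7.
Deficit = 7 − 59/12 = 25/12 ≥ 0, confirming Bessel's inequality. (The deficit equals ||v − Σ <v,e_j> e_j||^2, the squared distance from v to span{e_j}.)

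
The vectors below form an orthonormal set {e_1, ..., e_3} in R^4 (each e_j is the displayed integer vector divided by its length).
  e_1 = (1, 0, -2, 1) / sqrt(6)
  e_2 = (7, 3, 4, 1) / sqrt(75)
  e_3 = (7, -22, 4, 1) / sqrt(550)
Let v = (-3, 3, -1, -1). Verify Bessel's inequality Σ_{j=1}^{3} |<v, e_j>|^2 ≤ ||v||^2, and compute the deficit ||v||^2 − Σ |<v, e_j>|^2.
Σ |<v, e_j>|^2 = 219/11; ||v||^2 = 20; deficit = 1/11

Write each e_j = u_j / sqrt(<u_j, u_j>) where u_j is the displayed integer vector. Then <v, e_j> = <v, u_j> / sqrt(<u_j, u_j>), so |<v, e_j>|^2 = <v, u_j>^2 / <u_j, u_j>.
Coefficients: <v, e_1> = -2/sqrt(6), <v, e_2> = -17/sqrt(75), <v, e_3> = -92/sqrt(550).
Square and sum: Σ |<v, e_j>|^2 = 219/11.
Compute ||v||^2 = v·v = 20.
Deficit = 20 − 219/11 = 1/11 ≥ 0, confirming Bessel's inequality. (The deficit equals ||v − Σ <v,e_j> e_j||^2, the squared distance from v to span{e_j}.)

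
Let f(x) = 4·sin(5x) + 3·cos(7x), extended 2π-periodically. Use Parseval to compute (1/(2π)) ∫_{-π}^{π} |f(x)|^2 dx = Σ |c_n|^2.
Σ |c_n|^2 = 25/2

Expand |f|^2 and use orthogonality of {sin(nx), cos(mx)} on [-π, π]:
  ∫_{-π}^{π} sin(nx)^2 dx = π, ∫ cos(mx)^2 dx = π, and cross terms integrate to 0.
So ∫_{-π}^{π} f(x)^2 dx = 4^2 · π + 3^2 · π = (16 + 9)π.
Divide by 2π: (16 + 9)/2 = 25/2.
By Parseval, this equals Σ |c_n|^2.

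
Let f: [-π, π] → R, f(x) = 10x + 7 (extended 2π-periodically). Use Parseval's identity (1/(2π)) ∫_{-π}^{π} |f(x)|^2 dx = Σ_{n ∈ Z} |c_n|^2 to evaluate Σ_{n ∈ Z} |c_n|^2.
Σ |c_n|^2 = 100π^2/3 + 49

Expand and integrate term by term over [-π, π]:
  ∫ (10x)^2 dx = 100·(2π^3/3); ∫ 2·10·(7)·x dx = 0 (odd integrand); ∫ 7^2 dx = 49·2π.
So (1/(2π)) ∫_{-π}^{π} (10x + 7)^2 dx = 100π^2/3 + 49 = 100π^2/3 + 49.
Parseval ⇒ Σ |c_n|^2 = 100π^2/3 + 49.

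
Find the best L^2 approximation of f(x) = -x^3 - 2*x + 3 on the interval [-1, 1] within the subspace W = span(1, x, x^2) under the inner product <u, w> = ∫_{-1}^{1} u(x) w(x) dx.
g(x) = 3 - 13*x/5

The best approximation g ∈ W is the orthogonal projection of f onto W. Writing g = a_0 + a_1 x + a_2 x^2, the coefficients solve the normal equations G · a = b where
  G_{ij} = <φ_i, φ_j> and b_i = <f, φ_i>, with φ_0 = 1, φ_1 = x, φ_2 = x^2.
G =
  [2, 0, 2/3]
  [0, 2/3, 0]
  [2/3, 0, 2/5],
b = (6, -26/15, 2).
Solving gives a_0 = 3, a_1 = -13/5, a_2 = 0, so
  g(x) = 3 - 13*x/5.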